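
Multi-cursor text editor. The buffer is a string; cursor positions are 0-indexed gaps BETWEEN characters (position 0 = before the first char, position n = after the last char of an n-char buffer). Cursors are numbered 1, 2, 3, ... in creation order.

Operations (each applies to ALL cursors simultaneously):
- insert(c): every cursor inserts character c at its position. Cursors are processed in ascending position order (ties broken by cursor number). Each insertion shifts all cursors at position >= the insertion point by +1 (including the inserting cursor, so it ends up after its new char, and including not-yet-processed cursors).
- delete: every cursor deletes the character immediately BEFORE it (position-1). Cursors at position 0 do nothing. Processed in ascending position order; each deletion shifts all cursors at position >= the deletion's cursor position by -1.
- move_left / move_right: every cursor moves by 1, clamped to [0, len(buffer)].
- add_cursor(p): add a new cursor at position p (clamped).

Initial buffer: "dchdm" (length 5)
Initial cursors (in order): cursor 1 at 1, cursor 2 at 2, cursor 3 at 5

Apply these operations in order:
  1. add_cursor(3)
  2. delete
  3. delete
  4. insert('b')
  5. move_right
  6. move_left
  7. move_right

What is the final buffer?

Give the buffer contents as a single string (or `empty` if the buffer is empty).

Answer: bbbb

Derivation:
After op 1 (add_cursor(3)): buffer="dchdm" (len 5), cursors c1@1 c2@2 c4@3 c3@5, authorship .....
After op 2 (delete): buffer="d" (len 1), cursors c1@0 c2@0 c4@0 c3@1, authorship .
After op 3 (delete): buffer="" (len 0), cursors c1@0 c2@0 c3@0 c4@0, authorship 
After op 4 (insert('b')): buffer="bbbb" (len 4), cursors c1@4 c2@4 c3@4 c4@4, authorship 1234
After op 5 (move_right): buffer="bbbb" (len 4), cursors c1@4 c2@4 c3@4 c4@4, authorship 1234
After op 6 (move_left): buffer="bbbb" (len 4), cursors c1@3 c2@3 c3@3 c4@3, authorship 1234
After op 7 (move_right): buffer="bbbb" (len 4), cursors c1@4 c2@4 c3@4 c4@4, authorship 1234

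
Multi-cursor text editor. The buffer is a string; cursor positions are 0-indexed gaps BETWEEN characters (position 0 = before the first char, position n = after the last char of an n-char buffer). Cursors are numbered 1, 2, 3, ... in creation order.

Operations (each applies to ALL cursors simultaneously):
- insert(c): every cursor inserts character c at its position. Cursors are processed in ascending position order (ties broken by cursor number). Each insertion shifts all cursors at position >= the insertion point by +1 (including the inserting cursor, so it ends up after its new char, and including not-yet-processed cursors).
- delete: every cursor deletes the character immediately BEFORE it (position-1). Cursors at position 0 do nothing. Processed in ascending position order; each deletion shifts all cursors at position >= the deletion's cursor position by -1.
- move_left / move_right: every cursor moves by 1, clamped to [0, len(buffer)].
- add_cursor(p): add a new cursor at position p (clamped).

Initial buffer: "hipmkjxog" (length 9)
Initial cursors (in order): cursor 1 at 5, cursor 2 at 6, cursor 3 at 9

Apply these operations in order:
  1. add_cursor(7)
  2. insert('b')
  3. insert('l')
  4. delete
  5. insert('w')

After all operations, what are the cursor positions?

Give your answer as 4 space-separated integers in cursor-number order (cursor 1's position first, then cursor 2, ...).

Answer: 7 10 17 13

Derivation:
After op 1 (add_cursor(7)): buffer="hipmkjxog" (len 9), cursors c1@5 c2@6 c4@7 c3@9, authorship .........
After op 2 (insert('b')): buffer="hipmkbjbxbogb" (len 13), cursors c1@6 c2@8 c4@10 c3@13, authorship .....1.2.4..3
After op 3 (insert('l')): buffer="hipmkbljblxblogbl" (len 17), cursors c1@7 c2@10 c4@13 c3@17, authorship .....11.22.44..33
After op 4 (delete): buffer="hipmkbjbxbogb" (len 13), cursors c1@6 c2@8 c4@10 c3@13, authorship .....1.2.4..3
After op 5 (insert('w')): buffer="hipmkbwjbwxbwogbw" (len 17), cursors c1@7 c2@10 c4@13 c3@17, authorship .....11.22.44..33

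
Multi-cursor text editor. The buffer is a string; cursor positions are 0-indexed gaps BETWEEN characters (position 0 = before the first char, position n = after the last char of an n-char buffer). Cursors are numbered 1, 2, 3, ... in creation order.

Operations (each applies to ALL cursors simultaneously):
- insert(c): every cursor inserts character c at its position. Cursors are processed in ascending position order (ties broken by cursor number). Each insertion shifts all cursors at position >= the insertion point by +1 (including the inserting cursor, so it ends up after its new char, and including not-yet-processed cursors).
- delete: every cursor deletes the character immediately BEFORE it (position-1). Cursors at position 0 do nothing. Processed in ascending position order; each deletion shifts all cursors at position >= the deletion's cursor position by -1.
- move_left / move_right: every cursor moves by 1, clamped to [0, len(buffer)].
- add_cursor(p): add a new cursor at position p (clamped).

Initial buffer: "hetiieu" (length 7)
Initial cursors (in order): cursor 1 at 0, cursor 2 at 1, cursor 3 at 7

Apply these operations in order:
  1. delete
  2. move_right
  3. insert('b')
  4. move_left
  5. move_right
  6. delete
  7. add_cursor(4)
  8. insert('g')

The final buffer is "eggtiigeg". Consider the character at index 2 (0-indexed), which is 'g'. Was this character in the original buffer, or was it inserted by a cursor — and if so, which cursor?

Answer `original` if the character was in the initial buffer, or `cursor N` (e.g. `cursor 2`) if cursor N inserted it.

Answer: cursor 2

Derivation:
After op 1 (delete): buffer="etiie" (len 5), cursors c1@0 c2@0 c3@5, authorship .....
After op 2 (move_right): buffer="etiie" (len 5), cursors c1@1 c2@1 c3@5, authorship .....
After op 3 (insert('b')): buffer="ebbtiieb" (len 8), cursors c1@3 c2@3 c3@8, authorship .12....3
After op 4 (move_left): buffer="ebbtiieb" (len 8), cursors c1@2 c2@2 c3@7, authorship .12....3
After op 5 (move_right): buffer="ebbtiieb" (len 8), cursors c1@3 c2@3 c3@8, authorship .12....3
After op 6 (delete): buffer="etiie" (len 5), cursors c1@1 c2@1 c3@5, authorship .....
After op 7 (add_cursor(4)): buffer="etiie" (len 5), cursors c1@1 c2@1 c4@4 c3@5, authorship .....
After op 8 (insert('g')): buffer="eggtiigeg" (len 9), cursors c1@3 c2@3 c4@7 c3@9, authorship .12...4.3
Authorship (.=original, N=cursor N): . 1 2 . . . 4 . 3
Index 2: author = 2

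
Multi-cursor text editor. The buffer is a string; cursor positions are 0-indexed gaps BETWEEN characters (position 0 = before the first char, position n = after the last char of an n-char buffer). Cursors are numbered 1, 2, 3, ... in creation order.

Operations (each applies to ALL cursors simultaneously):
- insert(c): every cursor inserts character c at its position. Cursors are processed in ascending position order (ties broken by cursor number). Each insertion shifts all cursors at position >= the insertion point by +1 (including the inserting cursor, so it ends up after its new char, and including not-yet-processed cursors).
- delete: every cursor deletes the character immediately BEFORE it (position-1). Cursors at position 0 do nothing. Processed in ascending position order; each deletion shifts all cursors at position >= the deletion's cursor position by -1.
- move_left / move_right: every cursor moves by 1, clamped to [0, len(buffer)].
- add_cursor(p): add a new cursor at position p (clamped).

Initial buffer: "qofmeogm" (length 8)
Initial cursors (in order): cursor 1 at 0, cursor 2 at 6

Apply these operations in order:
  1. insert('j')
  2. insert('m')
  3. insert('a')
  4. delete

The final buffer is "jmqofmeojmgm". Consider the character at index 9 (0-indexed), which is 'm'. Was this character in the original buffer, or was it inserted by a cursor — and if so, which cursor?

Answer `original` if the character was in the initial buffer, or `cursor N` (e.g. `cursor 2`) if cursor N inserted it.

Answer: cursor 2

Derivation:
After op 1 (insert('j')): buffer="jqofmeojgm" (len 10), cursors c1@1 c2@8, authorship 1......2..
After op 2 (insert('m')): buffer="jmqofmeojmgm" (len 12), cursors c1@2 c2@10, authorship 11......22..
After op 3 (insert('a')): buffer="jmaqofmeojmagm" (len 14), cursors c1@3 c2@12, authorship 111......222..
After op 4 (delete): buffer="jmqofmeojmgm" (len 12), cursors c1@2 c2@10, authorship 11......22..
Authorship (.=original, N=cursor N): 1 1 . . . . . . 2 2 . .
Index 9: author = 2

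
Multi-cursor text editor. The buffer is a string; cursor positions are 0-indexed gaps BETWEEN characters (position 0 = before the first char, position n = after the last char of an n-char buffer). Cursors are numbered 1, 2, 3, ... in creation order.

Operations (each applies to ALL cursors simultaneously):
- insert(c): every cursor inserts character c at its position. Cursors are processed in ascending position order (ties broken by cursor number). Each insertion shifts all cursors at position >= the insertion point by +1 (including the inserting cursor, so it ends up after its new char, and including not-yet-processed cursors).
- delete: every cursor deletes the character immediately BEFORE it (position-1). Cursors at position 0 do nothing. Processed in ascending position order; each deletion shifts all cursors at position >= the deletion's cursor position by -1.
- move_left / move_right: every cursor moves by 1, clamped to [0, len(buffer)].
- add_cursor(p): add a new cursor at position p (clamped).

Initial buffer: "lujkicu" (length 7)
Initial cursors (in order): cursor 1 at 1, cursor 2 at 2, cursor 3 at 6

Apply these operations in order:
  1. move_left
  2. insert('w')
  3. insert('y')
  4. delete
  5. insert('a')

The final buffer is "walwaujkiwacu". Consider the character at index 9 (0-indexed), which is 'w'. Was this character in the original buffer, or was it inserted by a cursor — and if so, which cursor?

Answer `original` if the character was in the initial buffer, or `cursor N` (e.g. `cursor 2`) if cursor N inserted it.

Answer: cursor 3

Derivation:
After op 1 (move_left): buffer="lujkicu" (len 7), cursors c1@0 c2@1 c3@5, authorship .......
After op 2 (insert('w')): buffer="wlwujkiwcu" (len 10), cursors c1@1 c2@3 c3@8, authorship 1.2....3..
After op 3 (insert('y')): buffer="wylwyujkiwycu" (len 13), cursors c1@2 c2@5 c3@11, authorship 11.22....33..
After op 4 (delete): buffer="wlwujkiwcu" (len 10), cursors c1@1 c2@3 c3@8, authorship 1.2....3..
After op 5 (insert('a')): buffer="walwaujkiwacu" (len 13), cursors c1@2 c2@5 c3@11, authorship 11.22....33..
Authorship (.=original, N=cursor N): 1 1 . 2 2 . . . . 3 3 . .
Index 9: author = 3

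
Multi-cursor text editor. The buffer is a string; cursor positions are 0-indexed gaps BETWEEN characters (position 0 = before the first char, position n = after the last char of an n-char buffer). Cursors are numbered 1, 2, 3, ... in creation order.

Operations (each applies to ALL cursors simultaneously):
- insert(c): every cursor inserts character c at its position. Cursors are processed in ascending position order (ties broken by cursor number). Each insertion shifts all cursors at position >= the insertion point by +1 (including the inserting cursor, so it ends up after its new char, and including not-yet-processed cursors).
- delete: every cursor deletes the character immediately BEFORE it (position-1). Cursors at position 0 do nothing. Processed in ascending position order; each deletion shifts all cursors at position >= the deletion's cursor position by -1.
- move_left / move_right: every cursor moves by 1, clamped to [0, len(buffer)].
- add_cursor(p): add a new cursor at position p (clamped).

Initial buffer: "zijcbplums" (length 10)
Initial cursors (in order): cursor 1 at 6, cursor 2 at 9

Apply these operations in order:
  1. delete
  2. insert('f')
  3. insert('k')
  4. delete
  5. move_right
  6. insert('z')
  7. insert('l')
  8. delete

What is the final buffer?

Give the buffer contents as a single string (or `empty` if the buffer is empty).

Answer: zijcbflzufsz

Derivation:
After op 1 (delete): buffer="zijcblus" (len 8), cursors c1@5 c2@7, authorship ........
After op 2 (insert('f')): buffer="zijcbflufs" (len 10), cursors c1@6 c2@9, authorship .....1..2.
After op 3 (insert('k')): buffer="zijcbfklufks" (len 12), cursors c1@7 c2@11, authorship .....11..22.
After op 4 (delete): buffer="zijcbflufs" (len 10), cursors c1@6 c2@9, authorship .....1..2.
After op 5 (move_right): buffer="zijcbflufs" (len 10), cursors c1@7 c2@10, authorship .....1..2.
After op 6 (insert('z')): buffer="zijcbflzufsz" (len 12), cursors c1@8 c2@12, authorship .....1.1.2.2
After op 7 (insert('l')): buffer="zijcbflzlufszl" (len 14), cursors c1@9 c2@14, authorship .....1.11.2.22
After op 8 (delete): buffer="zijcbflzufsz" (len 12), cursors c1@8 c2@12, authorship .....1.1.2.2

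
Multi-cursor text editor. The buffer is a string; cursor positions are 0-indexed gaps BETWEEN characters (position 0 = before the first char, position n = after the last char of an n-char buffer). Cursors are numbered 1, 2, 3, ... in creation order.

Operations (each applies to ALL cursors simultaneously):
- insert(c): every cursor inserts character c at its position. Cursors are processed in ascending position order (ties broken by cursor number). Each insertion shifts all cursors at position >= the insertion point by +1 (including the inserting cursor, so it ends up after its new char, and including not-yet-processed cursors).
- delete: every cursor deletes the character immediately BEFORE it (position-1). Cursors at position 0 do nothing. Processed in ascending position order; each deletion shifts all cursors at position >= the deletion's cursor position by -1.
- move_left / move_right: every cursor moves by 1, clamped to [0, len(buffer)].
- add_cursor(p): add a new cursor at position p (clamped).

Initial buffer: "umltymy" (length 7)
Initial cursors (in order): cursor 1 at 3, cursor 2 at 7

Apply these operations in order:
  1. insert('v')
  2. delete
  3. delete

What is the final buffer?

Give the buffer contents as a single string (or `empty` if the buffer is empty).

Answer: umtym

Derivation:
After op 1 (insert('v')): buffer="umlvtymyv" (len 9), cursors c1@4 c2@9, authorship ...1....2
After op 2 (delete): buffer="umltymy" (len 7), cursors c1@3 c2@7, authorship .......
After op 3 (delete): buffer="umtym" (len 5), cursors c1@2 c2@5, authorship .....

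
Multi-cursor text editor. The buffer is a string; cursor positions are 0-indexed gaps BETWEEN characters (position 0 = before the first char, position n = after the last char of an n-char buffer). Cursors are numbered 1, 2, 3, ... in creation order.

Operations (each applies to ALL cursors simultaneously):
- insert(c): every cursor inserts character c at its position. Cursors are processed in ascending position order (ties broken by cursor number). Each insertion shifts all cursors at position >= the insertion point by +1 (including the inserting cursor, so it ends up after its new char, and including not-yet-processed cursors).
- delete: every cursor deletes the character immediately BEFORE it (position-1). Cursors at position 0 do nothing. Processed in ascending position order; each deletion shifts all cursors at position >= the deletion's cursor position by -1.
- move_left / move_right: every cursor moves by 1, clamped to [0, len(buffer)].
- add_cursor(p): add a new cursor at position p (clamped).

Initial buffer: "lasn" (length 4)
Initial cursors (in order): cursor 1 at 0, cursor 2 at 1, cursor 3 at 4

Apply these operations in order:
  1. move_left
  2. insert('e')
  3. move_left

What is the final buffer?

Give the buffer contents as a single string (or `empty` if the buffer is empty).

After op 1 (move_left): buffer="lasn" (len 4), cursors c1@0 c2@0 c3@3, authorship ....
After op 2 (insert('e')): buffer="eelasen" (len 7), cursors c1@2 c2@2 c3@6, authorship 12...3.
After op 3 (move_left): buffer="eelasen" (len 7), cursors c1@1 c2@1 c3@5, authorship 12...3.

Answer: eelasen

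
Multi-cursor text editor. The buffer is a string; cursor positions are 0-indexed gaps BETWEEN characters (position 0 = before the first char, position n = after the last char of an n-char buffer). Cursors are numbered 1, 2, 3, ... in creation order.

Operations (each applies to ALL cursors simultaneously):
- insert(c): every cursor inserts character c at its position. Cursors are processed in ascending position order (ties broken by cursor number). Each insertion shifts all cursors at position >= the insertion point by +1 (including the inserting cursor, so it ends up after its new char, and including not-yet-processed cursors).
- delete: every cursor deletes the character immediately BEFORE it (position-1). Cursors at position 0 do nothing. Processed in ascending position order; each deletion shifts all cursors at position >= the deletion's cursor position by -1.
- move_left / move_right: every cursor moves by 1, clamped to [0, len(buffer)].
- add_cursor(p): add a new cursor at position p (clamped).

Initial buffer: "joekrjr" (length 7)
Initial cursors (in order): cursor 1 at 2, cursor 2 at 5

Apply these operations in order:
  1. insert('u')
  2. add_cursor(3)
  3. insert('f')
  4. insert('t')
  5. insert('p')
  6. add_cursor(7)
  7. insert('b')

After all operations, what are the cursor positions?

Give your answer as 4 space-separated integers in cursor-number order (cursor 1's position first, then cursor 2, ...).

After op 1 (insert('u')): buffer="jouekrujr" (len 9), cursors c1@3 c2@7, authorship ..1...2..
After op 2 (add_cursor(3)): buffer="jouekrujr" (len 9), cursors c1@3 c3@3 c2@7, authorship ..1...2..
After op 3 (insert('f')): buffer="jouffekrufjr" (len 12), cursors c1@5 c3@5 c2@10, authorship ..113...22..
After op 4 (insert('t')): buffer="jouffttekruftjr" (len 15), cursors c1@7 c3@7 c2@13, authorship ..11313...222..
After op 5 (insert('p')): buffer="jouffttppekruftpjr" (len 18), cursors c1@9 c3@9 c2@16, authorship ..1131313...2222..
After op 6 (add_cursor(7)): buffer="jouffttppekruftpjr" (len 18), cursors c4@7 c1@9 c3@9 c2@16, authorship ..1131313...2222..
After op 7 (insert('b')): buffer="jouffttbppbbekruftpbjr" (len 22), cursors c4@8 c1@12 c3@12 c2@20, authorship ..1131341313...22222..

Answer: 12 20 12 8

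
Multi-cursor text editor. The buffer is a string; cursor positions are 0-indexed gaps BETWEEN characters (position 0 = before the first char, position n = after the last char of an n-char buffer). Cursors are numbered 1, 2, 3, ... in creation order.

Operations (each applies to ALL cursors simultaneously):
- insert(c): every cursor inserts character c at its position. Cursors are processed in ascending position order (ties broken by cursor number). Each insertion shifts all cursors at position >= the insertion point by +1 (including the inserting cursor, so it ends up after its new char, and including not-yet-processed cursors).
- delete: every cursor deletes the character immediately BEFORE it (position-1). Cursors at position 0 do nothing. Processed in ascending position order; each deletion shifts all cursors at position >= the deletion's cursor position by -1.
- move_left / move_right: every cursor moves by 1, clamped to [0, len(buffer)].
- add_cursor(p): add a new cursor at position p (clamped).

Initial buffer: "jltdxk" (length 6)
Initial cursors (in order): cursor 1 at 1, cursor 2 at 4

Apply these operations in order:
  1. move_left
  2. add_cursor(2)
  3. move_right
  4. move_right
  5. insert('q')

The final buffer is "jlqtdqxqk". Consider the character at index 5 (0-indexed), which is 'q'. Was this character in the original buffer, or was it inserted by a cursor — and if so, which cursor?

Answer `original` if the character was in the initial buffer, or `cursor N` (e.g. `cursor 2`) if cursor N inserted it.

Answer: cursor 3

Derivation:
After op 1 (move_left): buffer="jltdxk" (len 6), cursors c1@0 c2@3, authorship ......
After op 2 (add_cursor(2)): buffer="jltdxk" (len 6), cursors c1@0 c3@2 c2@3, authorship ......
After op 3 (move_right): buffer="jltdxk" (len 6), cursors c1@1 c3@3 c2@4, authorship ......
After op 4 (move_right): buffer="jltdxk" (len 6), cursors c1@2 c3@4 c2@5, authorship ......
After op 5 (insert('q')): buffer="jlqtdqxqk" (len 9), cursors c1@3 c3@6 c2@8, authorship ..1..3.2.
Authorship (.=original, N=cursor N): . . 1 . . 3 . 2 .
Index 5: author = 3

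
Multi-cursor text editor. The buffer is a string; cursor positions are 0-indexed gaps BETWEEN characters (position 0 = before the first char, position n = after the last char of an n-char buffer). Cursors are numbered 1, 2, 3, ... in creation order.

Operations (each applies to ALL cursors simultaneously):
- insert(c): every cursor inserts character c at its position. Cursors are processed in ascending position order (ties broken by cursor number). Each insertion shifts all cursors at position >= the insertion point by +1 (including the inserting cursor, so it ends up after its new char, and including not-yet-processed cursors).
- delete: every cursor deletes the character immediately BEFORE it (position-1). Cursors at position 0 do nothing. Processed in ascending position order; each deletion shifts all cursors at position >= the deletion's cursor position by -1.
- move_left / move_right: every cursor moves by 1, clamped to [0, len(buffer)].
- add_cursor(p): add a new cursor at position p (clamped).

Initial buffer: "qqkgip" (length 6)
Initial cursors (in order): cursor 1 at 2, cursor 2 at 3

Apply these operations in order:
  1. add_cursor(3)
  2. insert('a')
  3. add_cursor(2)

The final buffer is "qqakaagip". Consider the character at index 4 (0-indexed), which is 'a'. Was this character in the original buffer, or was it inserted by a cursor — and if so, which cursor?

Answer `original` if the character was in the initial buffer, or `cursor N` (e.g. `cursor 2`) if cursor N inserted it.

After op 1 (add_cursor(3)): buffer="qqkgip" (len 6), cursors c1@2 c2@3 c3@3, authorship ......
After op 2 (insert('a')): buffer="qqakaagip" (len 9), cursors c1@3 c2@6 c3@6, authorship ..1.23...
After op 3 (add_cursor(2)): buffer="qqakaagip" (len 9), cursors c4@2 c1@3 c2@6 c3@6, authorship ..1.23...
Authorship (.=original, N=cursor N): . . 1 . 2 3 . . .
Index 4: author = 2

Answer: cursor 2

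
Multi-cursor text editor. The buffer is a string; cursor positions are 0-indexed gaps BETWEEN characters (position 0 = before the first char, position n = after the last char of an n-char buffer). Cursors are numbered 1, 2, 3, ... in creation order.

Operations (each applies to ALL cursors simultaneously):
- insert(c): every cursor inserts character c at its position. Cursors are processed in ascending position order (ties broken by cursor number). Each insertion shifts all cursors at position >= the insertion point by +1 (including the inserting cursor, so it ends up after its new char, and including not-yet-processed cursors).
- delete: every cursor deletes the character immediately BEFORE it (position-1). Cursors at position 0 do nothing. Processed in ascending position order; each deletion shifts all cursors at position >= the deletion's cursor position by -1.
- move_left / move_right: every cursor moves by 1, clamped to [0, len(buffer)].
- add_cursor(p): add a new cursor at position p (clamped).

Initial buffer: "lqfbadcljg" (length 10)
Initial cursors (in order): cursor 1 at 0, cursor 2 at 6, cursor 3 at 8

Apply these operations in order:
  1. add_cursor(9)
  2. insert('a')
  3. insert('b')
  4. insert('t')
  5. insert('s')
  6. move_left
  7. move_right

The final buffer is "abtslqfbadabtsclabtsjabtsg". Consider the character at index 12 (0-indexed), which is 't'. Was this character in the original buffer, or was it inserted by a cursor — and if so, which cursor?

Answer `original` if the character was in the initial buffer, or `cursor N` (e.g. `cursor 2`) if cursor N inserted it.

Answer: cursor 2

Derivation:
After op 1 (add_cursor(9)): buffer="lqfbadcljg" (len 10), cursors c1@0 c2@6 c3@8 c4@9, authorship ..........
After op 2 (insert('a')): buffer="alqfbadaclajag" (len 14), cursors c1@1 c2@8 c3@11 c4@13, authorship 1......2..3.4.
After op 3 (insert('b')): buffer="ablqfbadabclabjabg" (len 18), cursors c1@2 c2@10 c3@14 c4@17, authorship 11......22..33.44.
After op 4 (insert('t')): buffer="abtlqfbadabtclabtjabtg" (len 22), cursors c1@3 c2@12 c3@17 c4@21, authorship 111......222..333.444.
After op 5 (insert('s')): buffer="abtslqfbadabtsclabtsjabtsg" (len 26), cursors c1@4 c2@14 c3@20 c4@25, authorship 1111......2222..3333.4444.
After op 6 (move_left): buffer="abtslqfbadabtsclabtsjabtsg" (len 26), cursors c1@3 c2@13 c3@19 c4@24, authorship 1111......2222..3333.4444.
After op 7 (move_right): buffer="abtslqfbadabtsclabtsjabtsg" (len 26), cursors c1@4 c2@14 c3@20 c4@25, authorship 1111......2222..3333.4444.
Authorship (.=original, N=cursor N): 1 1 1 1 . . . . . . 2 2 2 2 . . 3 3 3 3 . 4 4 4 4 .
Index 12: author = 2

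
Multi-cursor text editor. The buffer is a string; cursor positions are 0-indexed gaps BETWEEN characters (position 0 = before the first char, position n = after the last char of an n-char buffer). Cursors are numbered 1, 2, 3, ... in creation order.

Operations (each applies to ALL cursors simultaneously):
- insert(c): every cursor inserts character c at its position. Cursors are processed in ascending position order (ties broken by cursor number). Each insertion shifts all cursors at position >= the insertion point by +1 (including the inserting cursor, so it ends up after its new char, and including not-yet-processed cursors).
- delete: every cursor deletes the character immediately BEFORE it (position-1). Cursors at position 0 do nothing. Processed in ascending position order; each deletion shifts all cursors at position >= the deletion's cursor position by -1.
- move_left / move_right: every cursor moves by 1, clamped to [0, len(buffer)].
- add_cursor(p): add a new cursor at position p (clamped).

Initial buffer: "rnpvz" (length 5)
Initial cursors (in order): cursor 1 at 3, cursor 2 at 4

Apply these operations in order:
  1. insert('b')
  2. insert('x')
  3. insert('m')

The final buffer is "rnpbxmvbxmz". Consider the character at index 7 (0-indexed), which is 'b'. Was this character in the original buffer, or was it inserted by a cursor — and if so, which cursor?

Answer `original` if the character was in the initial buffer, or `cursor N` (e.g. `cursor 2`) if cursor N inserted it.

Answer: cursor 2

Derivation:
After op 1 (insert('b')): buffer="rnpbvbz" (len 7), cursors c1@4 c2@6, authorship ...1.2.
After op 2 (insert('x')): buffer="rnpbxvbxz" (len 9), cursors c1@5 c2@8, authorship ...11.22.
After op 3 (insert('m')): buffer="rnpbxmvbxmz" (len 11), cursors c1@6 c2@10, authorship ...111.222.
Authorship (.=original, N=cursor N): . . . 1 1 1 . 2 2 2 .
Index 7: author = 2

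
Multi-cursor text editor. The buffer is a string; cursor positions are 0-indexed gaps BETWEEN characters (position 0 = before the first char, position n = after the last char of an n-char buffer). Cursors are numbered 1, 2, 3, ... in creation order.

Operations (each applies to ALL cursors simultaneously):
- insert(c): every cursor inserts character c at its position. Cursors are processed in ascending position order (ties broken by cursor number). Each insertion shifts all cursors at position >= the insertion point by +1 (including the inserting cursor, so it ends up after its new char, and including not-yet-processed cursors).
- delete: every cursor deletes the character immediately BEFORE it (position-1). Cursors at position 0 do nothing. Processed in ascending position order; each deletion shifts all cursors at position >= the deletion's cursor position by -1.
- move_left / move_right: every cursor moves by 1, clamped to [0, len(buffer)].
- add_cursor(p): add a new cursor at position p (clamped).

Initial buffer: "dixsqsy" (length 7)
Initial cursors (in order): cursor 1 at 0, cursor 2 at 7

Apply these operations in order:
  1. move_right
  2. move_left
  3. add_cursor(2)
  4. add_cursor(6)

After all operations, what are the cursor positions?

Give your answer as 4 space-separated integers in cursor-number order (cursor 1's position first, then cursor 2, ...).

After op 1 (move_right): buffer="dixsqsy" (len 7), cursors c1@1 c2@7, authorship .......
After op 2 (move_left): buffer="dixsqsy" (len 7), cursors c1@0 c2@6, authorship .......
After op 3 (add_cursor(2)): buffer="dixsqsy" (len 7), cursors c1@0 c3@2 c2@6, authorship .......
After op 4 (add_cursor(6)): buffer="dixsqsy" (len 7), cursors c1@0 c3@2 c2@6 c4@6, authorship .......

Answer: 0 6 2 6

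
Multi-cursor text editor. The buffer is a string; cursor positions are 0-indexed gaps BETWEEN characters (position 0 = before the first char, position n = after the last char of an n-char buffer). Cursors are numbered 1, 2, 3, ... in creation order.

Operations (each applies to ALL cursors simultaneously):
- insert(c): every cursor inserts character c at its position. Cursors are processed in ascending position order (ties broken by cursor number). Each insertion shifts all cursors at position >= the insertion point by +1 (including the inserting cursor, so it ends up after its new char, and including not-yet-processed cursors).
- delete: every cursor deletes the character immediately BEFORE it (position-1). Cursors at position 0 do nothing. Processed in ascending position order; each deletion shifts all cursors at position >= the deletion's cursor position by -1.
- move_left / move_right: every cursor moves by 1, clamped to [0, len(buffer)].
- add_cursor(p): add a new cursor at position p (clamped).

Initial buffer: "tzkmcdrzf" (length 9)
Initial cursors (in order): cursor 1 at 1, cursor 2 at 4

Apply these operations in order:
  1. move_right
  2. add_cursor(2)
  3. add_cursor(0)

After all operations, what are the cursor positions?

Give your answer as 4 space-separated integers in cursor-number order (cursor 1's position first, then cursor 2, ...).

After op 1 (move_right): buffer="tzkmcdrzf" (len 9), cursors c1@2 c2@5, authorship .........
After op 2 (add_cursor(2)): buffer="tzkmcdrzf" (len 9), cursors c1@2 c3@2 c2@5, authorship .........
After op 3 (add_cursor(0)): buffer="tzkmcdrzf" (len 9), cursors c4@0 c1@2 c3@2 c2@5, authorship .........

Answer: 2 5 2 0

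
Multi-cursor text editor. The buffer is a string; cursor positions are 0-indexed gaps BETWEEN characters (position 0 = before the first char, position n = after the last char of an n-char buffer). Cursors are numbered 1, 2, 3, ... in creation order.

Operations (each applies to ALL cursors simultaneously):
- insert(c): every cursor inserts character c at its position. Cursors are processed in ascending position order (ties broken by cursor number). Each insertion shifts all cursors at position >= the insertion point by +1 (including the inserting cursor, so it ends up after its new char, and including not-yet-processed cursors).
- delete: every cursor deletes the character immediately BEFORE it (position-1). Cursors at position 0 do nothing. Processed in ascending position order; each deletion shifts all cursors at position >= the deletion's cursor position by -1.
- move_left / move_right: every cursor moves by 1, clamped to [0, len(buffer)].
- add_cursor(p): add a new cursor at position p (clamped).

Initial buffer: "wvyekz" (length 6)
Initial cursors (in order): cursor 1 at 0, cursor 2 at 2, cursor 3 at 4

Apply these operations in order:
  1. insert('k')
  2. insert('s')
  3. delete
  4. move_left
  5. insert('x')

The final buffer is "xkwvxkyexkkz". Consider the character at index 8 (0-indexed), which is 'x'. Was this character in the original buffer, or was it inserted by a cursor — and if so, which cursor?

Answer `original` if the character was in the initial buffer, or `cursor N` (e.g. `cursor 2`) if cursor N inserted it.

Answer: cursor 3

Derivation:
After op 1 (insert('k')): buffer="kwvkyekkz" (len 9), cursors c1@1 c2@4 c3@7, authorship 1..2..3..
After op 2 (insert('s')): buffer="kswvksyekskz" (len 12), cursors c1@2 c2@6 c3@10, authorship 11..22..33..
After op 3 (delete): buffer="kwvkyekkz" (len 9), cursors c1@1 c2@4 c3@7, authorship 1..2..3..
After op 4 (move_left): buffer="kwvkyekkz" (len 9), cursors c1@0 c2@3 c3@6, authorship 1..2..3..
After op 5 (insert('x')): buffer="xkwvxkyexkkz" (len 12), cursors c1@1 c2@5 c3@9, authorship 11..22..33..
Authorship (.=original, N=cursor N): 1 1 . . 2 2 . . 3 3 . .
Index 8: author = 3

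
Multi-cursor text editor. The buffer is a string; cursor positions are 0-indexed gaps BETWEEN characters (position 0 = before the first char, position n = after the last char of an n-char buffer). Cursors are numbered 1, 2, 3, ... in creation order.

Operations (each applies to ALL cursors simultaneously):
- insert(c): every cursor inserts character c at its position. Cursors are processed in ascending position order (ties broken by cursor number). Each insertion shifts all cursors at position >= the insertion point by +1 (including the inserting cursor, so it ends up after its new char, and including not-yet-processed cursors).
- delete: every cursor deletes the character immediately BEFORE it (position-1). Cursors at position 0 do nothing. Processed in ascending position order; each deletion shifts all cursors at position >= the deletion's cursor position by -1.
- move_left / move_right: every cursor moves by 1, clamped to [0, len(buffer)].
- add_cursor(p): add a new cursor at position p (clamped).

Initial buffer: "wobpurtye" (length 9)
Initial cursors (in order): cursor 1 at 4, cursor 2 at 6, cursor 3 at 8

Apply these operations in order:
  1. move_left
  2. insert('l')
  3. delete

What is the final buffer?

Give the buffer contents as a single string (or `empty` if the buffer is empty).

Answer: wobpurtye

Derivation:
After op 1 (move_left): buffer="wobpurtye" (len 9), cursors c1@3 c2@5 c3@7, authorship .........
After op 2 (insert('l')): buffer="woblpulrtlye" (len 12), cursors c1@4 c2@7 c3@10, authorship ...1..2..3..
After op 3 (delete): buffer="wobpurtye" (len 9), cursors c1@3 c2@5 c3@7, authorship .........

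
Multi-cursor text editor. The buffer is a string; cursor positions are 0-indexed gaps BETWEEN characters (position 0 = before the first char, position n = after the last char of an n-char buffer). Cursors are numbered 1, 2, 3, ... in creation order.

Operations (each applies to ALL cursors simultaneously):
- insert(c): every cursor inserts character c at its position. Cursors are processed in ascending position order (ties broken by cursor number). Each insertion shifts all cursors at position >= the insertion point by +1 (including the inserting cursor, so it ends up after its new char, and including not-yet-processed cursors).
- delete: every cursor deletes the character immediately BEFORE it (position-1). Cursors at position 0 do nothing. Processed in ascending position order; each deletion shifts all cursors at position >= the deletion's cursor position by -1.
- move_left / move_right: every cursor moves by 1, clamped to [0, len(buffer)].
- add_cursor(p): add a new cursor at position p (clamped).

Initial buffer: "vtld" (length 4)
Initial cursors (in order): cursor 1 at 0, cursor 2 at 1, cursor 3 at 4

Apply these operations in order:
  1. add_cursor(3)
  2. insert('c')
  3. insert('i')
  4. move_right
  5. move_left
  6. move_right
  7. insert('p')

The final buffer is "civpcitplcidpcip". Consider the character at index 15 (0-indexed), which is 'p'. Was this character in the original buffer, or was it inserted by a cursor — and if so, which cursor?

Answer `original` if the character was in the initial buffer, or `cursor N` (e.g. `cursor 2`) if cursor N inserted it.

After op 1 (add_cursor(3)): buffer="vtld" (len 4), cursors c1@0 c2@1 c4@3 c3@4, authorship ....
After op 2 (insert('c')): buffer="cvctlcdc" (len 8), cursors c1@1 c2@3 c4@6 c3@8, authorship 1.2..4.3
After op 3 (insert('i')): buffer="civcitlcidci" (len 12), cursors c1@2 c2@5 c4@9 c3@12, authorship 11.22..44.33
After op 4 (move_right): buffer="civcitlcidci" (len 12), cursors c1@3 c2@6 c4@10 c3@12, authorship 11.22..44.33
After op 5 (move_left): buffer="civcitlcidci" (len 12), cursors c1@2 c2@5 c4@9 c3@11, authorship 11.22..44.33
After op 6 (move_right): buffer="civcitlcidci" (len 12), cursors c1@3 c2@6 c4@10 c3@12, authorship 11.22..44.33
After op 7 (insert('p')): buffer="civpcitplcidpcip" (len 16), cursors c1@4 c2@8 c4@13 c3@16, authorship 11.122.2.44.4333
Authorship (.=original, N=cursor N): 1 1 . 1 2 2 . 2 . 4 4 . 4 3 3 3
Index 15: author = 3

Answer: cursor 3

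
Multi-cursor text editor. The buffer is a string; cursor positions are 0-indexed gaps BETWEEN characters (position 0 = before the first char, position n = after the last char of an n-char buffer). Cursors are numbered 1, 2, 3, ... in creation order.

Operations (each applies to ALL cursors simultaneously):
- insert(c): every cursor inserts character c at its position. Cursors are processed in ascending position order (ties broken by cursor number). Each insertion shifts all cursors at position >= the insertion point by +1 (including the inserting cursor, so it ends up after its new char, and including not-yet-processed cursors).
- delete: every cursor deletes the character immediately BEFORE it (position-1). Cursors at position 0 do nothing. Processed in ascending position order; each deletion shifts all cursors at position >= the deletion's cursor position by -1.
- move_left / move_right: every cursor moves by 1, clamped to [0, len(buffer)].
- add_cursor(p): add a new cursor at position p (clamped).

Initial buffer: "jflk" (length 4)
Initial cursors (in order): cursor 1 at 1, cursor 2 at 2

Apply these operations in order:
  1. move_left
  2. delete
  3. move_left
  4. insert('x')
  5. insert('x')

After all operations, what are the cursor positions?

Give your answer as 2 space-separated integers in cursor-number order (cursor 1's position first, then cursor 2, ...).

After op 1 (move_left): buffer="jflk" (len 4), cursors c1@0 c2@1, authorship ....
After op 2 (delete): buffer="flk" (len 3), cursors c1@0 c2@0, authorship ...
After op 3 (move_left): buffer="flk" (len 3), cursors c1@0 c2@0, authorship ...
After op 4 (insert('x')): buffer="xxflk" (len 5), cursors c1@2 c2@2, authorship 12...
After op 5 (insert('x')): buffer="xxxxflk" (len 7), cursors c1@4 c2@4, authorship 1212...

Answer: 4 4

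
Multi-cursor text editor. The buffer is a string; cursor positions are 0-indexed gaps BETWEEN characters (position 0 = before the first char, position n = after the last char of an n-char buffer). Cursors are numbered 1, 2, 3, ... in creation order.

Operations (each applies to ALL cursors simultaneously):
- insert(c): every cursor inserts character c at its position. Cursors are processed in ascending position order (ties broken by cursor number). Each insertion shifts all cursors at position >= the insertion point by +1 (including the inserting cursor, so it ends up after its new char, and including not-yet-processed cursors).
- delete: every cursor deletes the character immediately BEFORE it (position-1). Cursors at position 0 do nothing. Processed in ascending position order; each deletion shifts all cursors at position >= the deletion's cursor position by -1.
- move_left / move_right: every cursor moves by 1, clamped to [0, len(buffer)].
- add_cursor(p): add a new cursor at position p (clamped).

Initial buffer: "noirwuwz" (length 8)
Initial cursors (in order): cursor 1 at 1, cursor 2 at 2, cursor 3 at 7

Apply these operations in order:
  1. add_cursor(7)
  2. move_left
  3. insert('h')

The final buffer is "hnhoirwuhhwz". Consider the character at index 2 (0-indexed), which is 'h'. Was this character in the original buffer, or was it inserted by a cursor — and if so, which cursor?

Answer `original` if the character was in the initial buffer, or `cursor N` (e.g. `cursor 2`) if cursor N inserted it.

After op 1 (add_cursor(7)): buffer="noirwuwz" (len 8), cursors c1@1 c2@2 c3@7 c4@7, authorship ........
After op 2 (move_left): buffer="noirwuwz" (len 8), cursors c1@0 c2@1 c3@6 c4@6, authorship ........
After op 3 (insert('h')): buffer="hnhoirwuhhwz" (len 12), cursors c1@1 c2@3 c3@10 c4@10, authorship 1.2.....34..
Authorship (.=original, N=cursor N): 1 . 2 . . . . . 3 4 . .
Index 2: author = 2

Answer: cursor 2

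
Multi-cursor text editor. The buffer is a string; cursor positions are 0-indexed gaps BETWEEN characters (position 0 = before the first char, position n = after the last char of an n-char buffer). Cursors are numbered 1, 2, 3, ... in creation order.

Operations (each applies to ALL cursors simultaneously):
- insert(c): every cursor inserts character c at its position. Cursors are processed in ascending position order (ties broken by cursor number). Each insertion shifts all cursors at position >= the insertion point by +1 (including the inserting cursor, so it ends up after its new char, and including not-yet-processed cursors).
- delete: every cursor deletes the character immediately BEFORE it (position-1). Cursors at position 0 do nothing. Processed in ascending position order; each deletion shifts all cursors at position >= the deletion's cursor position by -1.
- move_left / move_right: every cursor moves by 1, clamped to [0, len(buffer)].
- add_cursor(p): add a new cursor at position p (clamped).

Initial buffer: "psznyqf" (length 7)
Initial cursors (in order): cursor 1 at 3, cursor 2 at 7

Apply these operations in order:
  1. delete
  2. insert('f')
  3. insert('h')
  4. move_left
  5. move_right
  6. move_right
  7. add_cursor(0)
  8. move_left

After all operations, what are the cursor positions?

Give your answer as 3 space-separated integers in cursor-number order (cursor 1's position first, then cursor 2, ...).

Answer: 4 8 0

Derivation:
After op 1 (delete): buffer="psnyq" (len 5), cursors c1@2 c2@5, authorship .....
After op 2 (insert('f')): buffer="psfnyqf" (len 7), cursors c1@3 c2@7, authorship ..1...2
After op 3 (insert('h')): buffer="psfhnyqfh" (len 9), cursors c1@4 c2@9, authorship ..11...22
After op 4 (move_left): buffer="psfhnyqfh" (len 9), cursors c1@3 c2@8, authorship ..11...22
After op 5 (move_right): buffer="psfhnyqfh" (len 9), cursors c1@4 c2@9, authorship ..11...22
After op 6 (move_right): buffer="psfhnyqfh" (len 9), cursors c1@5 c2@9, authorship ..11...22
After op 7 (add_cursor(0)): buffer="psfhnyqfh" (len 9), cursors c3@0 c1@5 c2@9, authorship ..11...22
After op 8 (move_left): buffer="psfhnyqfh" (len 9), cursors c3@0 c1@4 c2@8, authorship ..11...22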